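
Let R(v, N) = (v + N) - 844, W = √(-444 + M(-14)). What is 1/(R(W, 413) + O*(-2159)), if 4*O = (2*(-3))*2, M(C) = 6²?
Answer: 3023/18277262 - I*√102/18277262 ≈ 0.0001654 - 5.5257e-7*I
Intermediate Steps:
M(C) = 36
O = -3 (O = ((2*(-3))*2)/4 = (-6*2)/4 = (¼)*(-12) = -3)
W = 2*I*√102 (W = √(-444 + 36) = √(-408) = 2*I*√102 ≈ 20.199*I)
R(v, N) = -844 + N + v (R(v, N) = (N + v) - 844 = -844 + N + v)
1/(R(W, 413) + O*(-2159)) = 1/((-844 + 413 + 2*I*√102) - 3*(-2159)) = 1/((-431 + 2*I*√102) + 6477) = 1/(6046 + 2*I*√102)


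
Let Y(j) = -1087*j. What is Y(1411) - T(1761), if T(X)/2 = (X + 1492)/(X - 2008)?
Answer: -378831473/247 ≈ -1.5337e+6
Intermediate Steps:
T(X) = 2*(1492 + X)/(-2008 + X) (T(X) = 2*((X + 1492)/(X - 2008)) = 2*((1492 + X)/(-2008 + X)) = 2*(1492 + X)/(-2008 + X))
Y(1411) - T(1761) = -1087*1411 - 2*(1492 + 1761)/(-2008 + 1761) = -1533757 - 2*3253/(-247) = -1533757 - 2*(-1)*3253/247 = -1533757 - 1*(-6506/247) = -1533757 + 6506/247 = -378831473/247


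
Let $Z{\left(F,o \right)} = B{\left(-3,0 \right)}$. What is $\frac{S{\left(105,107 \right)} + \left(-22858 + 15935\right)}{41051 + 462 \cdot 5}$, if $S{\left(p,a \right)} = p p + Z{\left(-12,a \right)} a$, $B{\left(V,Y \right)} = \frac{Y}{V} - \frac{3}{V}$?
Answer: $\frac{4209}{43361} \approx 0.097069$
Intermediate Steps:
$B{\left(V,Y \right)} = - \frac{3}{V} + \frac{Y}{V}$
$Z{\left(F,o \right)} = 1$ ($Z{\left(F,o \right)} = \frac{-3 + 0}{-3} = \left(- \frac{1}{3}\right) \left(-3\right) = 1$)
$S{\left(p,a \right)} = a + p^{2}$ ($S{\left(p,a \right)} = p p + 1 a = p^{2} + a = a + p^{2}$)
$\frac{S{\left(105,107 \right)} + \left(-22858 + 15935\right)}{41051 + 462 \cdot 5} = \frac{\left(107 + 105^{2}\right) + \left(-22858 + 15935\right)}{41051 + 462 \cdot 5} = \frac{\left(107 + 11025\right) - 6923}{41051 + 2310} = \frac{11132 - 6923}{43361} = 4209 \cdot \frac{1}{43361} = \frac{4209}{43361}$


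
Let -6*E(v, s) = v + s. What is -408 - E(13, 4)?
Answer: -2431/6 ≈ -405.17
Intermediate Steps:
E(v, s) = -s/6 - v/6 (E(v, s) = -(v + s)/6 = -(s + v)/6 = -s/6 - v/6)
-408 - E(13, 4) = -408 - (-1/6*4 - 1/6*13) = -408 - (-2/3 - 13/6) = -408 - 1*(-17/6) = -408 + 17/6 = -2431/6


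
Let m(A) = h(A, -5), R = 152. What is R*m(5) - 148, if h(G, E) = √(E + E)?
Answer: -148 + 152*I*√10 ≈ -148.0 + 480.67*I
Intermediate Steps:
h(G, E) = √2*√E (h(G, E) = √(2*E) = √2*√E)
m(A) = I*√10 (m(A) = √2*√(-5) = √2*(I*√5) = I*√10)
R*m(5) - 148 = 152*(I*√10) - 148 = 152*I*√10 - 148 = -148 + 152*I*√10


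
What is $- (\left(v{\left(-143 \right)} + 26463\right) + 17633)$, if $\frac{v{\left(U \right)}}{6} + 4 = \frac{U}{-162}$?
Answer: $- \frac{1190087}{27} \approx -44077.0$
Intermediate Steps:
$v{\left(U \right)} = -24 - \frac{U}{27}$ ($v{\left(U \right)} = -24 + 6 \frac{U}{-162} = -24 + 6 U \left(- \frac{1}{162}\right) = -24 + 6 \left(- \frac{U}{162}\right) = -24 - \frac{U}{27}$)
$- (\left(v{\left(-143 \right)} + 26463\right) + 17633) = - (\left(\left(-24 - - \frac{143}{27}\right) + 26463\right) + 17633) = - (\left(\left(-24 + \frac{143}{27}\right) + 26463\right) + 17633) = - (\left(- \frac{505}{27} + 26463\right) + 17633) = - (\frac{713996}{27} + 17633) = \left(-1\right) \frac{1190087}{27} = - \frac{1190087}{27}$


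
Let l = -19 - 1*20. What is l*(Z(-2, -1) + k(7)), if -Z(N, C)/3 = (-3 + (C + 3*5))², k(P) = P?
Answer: 13884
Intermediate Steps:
Z(N, C) = -3*(12 + C)² (Z(N, C) = -3*(-3 + (C + 3*5))² = -3*(-3 + (C + 15))² = -3*(-3 + (15 + C))² = -3*(12 + C)²)
l = -39 (l = -19 - 20 = -39)
l*(Z(-2, -1) + k(7)) = -39*(-3*(12 - 1)² + 7) = -39*(-3*11² + 7) = -39*(-3*121 + 7) = -39*(-363 + 7) = -39*(-356) = 13884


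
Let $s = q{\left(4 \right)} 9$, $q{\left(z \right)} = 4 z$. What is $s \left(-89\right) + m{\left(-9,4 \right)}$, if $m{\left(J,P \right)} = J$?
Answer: $-12825$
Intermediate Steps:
$s = 144$ ($s = 4 \cdot 4 \cdot 9 = 16 \cdot 9 = 144$)
$s \left(-89\right) + m{\left(-9,4 \right)} = 144 \left(-89\right) - 9 = -12816 - 9 = -12825$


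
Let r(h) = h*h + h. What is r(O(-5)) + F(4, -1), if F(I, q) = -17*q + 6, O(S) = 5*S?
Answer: 623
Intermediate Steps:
r(h) = h + h² (r(h) = h² + h = h + h²)
F(I, q) = 6 - 17*q
r(O(-5)) + F(4, -1) = (5*(-5))*(1 + 5*(-5)) + (6 - 17*(-1)) = -25*(1 - 25) + (6 + 17) = -25*(-24) + 23 = 600 + 23 = 623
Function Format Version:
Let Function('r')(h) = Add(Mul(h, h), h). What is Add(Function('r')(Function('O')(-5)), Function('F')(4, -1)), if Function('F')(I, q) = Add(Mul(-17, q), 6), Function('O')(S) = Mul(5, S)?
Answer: 623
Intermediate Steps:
Function('r')(h) = Add(h, Pow(h, 2)) (Function('r')(h) = Add(Pow(h, 2), h) = Add(h, Pow(h, 2)))
Function('F')(I, q) = Add(6, Mul(-17, q))
Add(Function('r')(Function('O')(-5)), Function('F')(4, -1)) = Add(Mul(Mul(5, -5), Add(1, Mul(5, -5))), Add(6, Mul(-17, -1))) = Add(Mul(-25, Add(1, -25)), Add(6, 17)) = Add(Mul(-25, -24), 23) = Add(600, 23) = 623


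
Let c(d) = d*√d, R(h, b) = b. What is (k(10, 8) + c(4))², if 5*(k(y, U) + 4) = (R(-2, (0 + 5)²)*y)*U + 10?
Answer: 164836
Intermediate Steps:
k(y, U) = -2 + 5*U*y (k(y, U) = -4 + (((0 + 5)²*y)*U + 10)/5 = -4 + ((5²*y)*U + 10)/5 = -4 + ((25*y)*U + 10)/5 = -4 + (25*U*y + 10)/5 = -4 + (10 + 25*U*y)/5 = -4 + (2 + 5*U*y) = -2 + 5*U*y)
c(d) = d^(3/2)
(k(10, 8) + c(4))² = ((-2 + 5*8*10) + 4^(3/2))² = ((-2 + 400) + 8)² = (398 + 8)² = 406² = 164836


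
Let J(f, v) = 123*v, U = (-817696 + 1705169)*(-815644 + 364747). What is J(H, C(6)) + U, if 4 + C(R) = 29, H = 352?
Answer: -400158910206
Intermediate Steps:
U = -400158913281 (U = 887473*(-450897) = -400158913281)
C(R) = 25 (C(R) = -4 + 29 = 25)
J(H, C(6)) + U = 123*25 - 400158913281 = 3075 - 400158913281 = -400158910206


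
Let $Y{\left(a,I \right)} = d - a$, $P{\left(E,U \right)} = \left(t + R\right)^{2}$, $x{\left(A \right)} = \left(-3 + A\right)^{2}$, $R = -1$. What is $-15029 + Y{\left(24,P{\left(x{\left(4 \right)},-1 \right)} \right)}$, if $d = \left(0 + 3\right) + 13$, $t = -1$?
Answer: $-15037$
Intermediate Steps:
$d = 16$ ($d = 3 + 13 = 16$)
$P{\left(E,U \right)} = 4$ ($P{\left(E,U \right)} = \left(-1 - 1\right)^{2} = \left(-2\right)^{2} = 4$)
$Y{\left(a,I \right)} = 16 - a$
$-15029 + Y{\left(24,P{\left(x{\left(4 \right)},-1 \right)} \right)} = -15029 + \left(16 - 24\right) = -15029 - 8 = -15037$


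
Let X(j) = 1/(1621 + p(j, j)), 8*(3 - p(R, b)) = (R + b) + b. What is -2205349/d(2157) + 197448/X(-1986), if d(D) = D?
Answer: 1008837371801/2157 ≈ 4.6770e+8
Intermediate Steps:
p(R, b) = 3 - b/4 - R/8 (p(R, b) = 3 - ((R + b) + b)/8 = 3 - (R + 2*b)/8 = 3 + (-b/4 - R/8) = 3 - b/4 - R/8)
X(j) = 1/(1624 - 3*j/8) (X(j) = 1/(1621 + (3 - j/4 - j/8)) = 1/(1621 + (3 - 3*j/8)) = 1/(1624 - 3*j/8))
-2205349/d(2157) + 197448/X(-1986) = -2205349/2157 + 197448/((-8/(-12992 + 3*(-1986)))) = -2205349*1/2157 + 197448/((-8/(-12992 - 5958))) = -2205349/2157 + 197448/((-8/(-18950))) = -2205349/2157 + 197448/((-8*(-1/18950))) = -2205349/2157 + 197448/(4/9475) = -2205349/2157 + 197448*(9475/4) = -2205349/2157 + 467704950 = 1008837371801/2157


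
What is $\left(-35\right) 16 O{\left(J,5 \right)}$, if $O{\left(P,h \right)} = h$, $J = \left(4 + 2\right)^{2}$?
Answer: $-2800$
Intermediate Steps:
$J = 36$ ($J = 6^{2} = 36$)
$\left(-35\right) 16 O{\left(J,5 \right)} = \left(-35\right) 16 \cdot 5 = \left(-560\right) 5 = -2800$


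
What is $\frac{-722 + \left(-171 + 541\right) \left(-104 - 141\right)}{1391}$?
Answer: $- \frac{91372}{1391} \approx -65.688$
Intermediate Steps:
$\frac{-722 + \left(-171 + 541\right) \left(-104 - 141\right)}{1391} = \left(-722 + 370 \left(-245\right)\right) \frac{1}{1391} = \left(-722 - 90650\right) \frac{1}{1391} = \left(-91372\right) \frac{1}{1391} = - \frac{91372}{1391}$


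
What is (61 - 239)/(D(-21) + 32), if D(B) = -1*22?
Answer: -89/5 ≈ -17.800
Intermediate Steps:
D(B) = -22
(61 - 239)/(D(-21) + 32) = (61 - 239)/(-22 + 32) = -178/10 = -178*⅒ = -89/5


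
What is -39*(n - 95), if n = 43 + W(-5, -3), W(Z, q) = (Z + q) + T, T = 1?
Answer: 2301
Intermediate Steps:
W(Z, q) = 1 + Z + q (W(Z, q) = (Z + q) + 1 = 1 + Z + q)
n = 36 (n = 43 + (1 - 5 - 3) = 43 - 7 = 36)
-39*(n - 95) = -39*(36 - 95) = -39*(-59) = 2301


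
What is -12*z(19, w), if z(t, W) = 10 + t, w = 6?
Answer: -348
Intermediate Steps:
-12*z(19, w) = -12*(10 + 19) = -12*29 = -348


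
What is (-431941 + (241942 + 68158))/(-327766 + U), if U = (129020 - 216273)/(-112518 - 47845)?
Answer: 19538788283/52561451805 ≈ 0.37173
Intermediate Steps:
U = 87253/160363 (U = -87253/(-160363) = -87253*(-1/160363) = 87253/160363 ≈ 0.54410)
(-431941 + (241942 + 68158))/(-327766 + U) = (-431941 + (241942 + 68158))/(-327766 + 87253/160363) = (-431941 + 310100)/(-52561451805/160363) = -121841*(-160363/52561451805) = 19538788283/52561451805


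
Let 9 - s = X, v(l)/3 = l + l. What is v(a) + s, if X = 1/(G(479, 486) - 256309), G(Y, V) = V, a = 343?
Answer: 528786142/255823 ≈ 2067.0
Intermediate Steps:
v(l) = 6*l (v(l) = 3*(l + l) = 3*(2*l) = 6*l)
X = -1/255823 (X = 1/(486 - 256309) = 1/(-255823) = -1/255823 ≈ -3.9090e-6)
s = 2302408/255823 (s = 9 - 1*(-1/255823) = 9 + 1/255823 = 2302408/255823 ≈ 9.0000)
v(a) + s = 6*343 + 2302408/255823 = 2058 + 2302408/255823 = 528786142/255823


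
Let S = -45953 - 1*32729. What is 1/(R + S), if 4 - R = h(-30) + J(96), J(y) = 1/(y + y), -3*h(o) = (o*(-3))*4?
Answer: -192/15083137 ≈ -1.2729e-5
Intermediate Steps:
h(o) = 4*o (h(o) = -o*(-3)*4/3 = -(-3*o)*4/3 = -(-4)*o = 4*o)
J(y) = 1/(2*y)
S = -78682 (S = -45953 - 32729 = -78682)
R = 23807/192 (R = 4 - (4*(-30) + (½)/96) = 4 - (-120 + (½)*(1/96)) = 4 - (-120 + 1/192) = 4 - 1*(-23039/192) = 4 + 23039/192 = 23807/192 ≈ 123.99)
1/(R + S) = 1/(23807/192 - 78682) = 1/(-15083137/192) = -192/15083137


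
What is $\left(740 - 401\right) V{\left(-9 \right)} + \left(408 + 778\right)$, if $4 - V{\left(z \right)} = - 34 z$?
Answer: $-101192$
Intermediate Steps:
$V{\left(z \right)} = 4 + 34 z$ ($V{\left(z \right)} = 4 - - 34 z = 4 + 34 z$)
$\left(740 - 401\right) V{\left(-9 \right)} + \left(408 + 778\right) = \left(740 - 401\right) \left(4 + 34 \left(-9\right)\right) + \left(408 + 778\right) = 339 \left(4 - 306\right) + 1186 = 339 \left(-302\right) + 1186 = -102378 + 1186 = -101192$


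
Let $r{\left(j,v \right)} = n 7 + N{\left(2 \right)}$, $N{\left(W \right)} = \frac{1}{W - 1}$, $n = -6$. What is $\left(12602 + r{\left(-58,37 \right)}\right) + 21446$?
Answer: $34007$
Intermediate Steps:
$N{\left(W \right)} = \frac{1}{-1 + W}$
$r{\left(j,v \right)} = -41$ ($r{\left(j,v \right)} = \left(-6\right) 7 + \frac{1}{-1 + 2} = -42 + 1^{-1} = -42 + 1 = -41$)
$\left(12602 + r{\left(-58,37 \right)}\right) + 21446 = \left(12602 - 41\right) + 21446 = 12561 + 21446 = 34007$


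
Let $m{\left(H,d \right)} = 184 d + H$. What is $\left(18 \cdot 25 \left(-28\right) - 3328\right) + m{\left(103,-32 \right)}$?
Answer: $-21713$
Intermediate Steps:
$m{\left(H,d \right)} = H + 184 d$
$\left(18 \cdot 25 \left(-28\right) - 3328\right) + m{\left(103,-32 \right)} = \left(18 \cdot 25 \left(-28\right) - 3328\right) + \left(103 + 184 \left(-32\right)\right) = \left(450 \left(-28\right) - 3328\right) + \left(103 - 5888\right) = \left(-12600 - 3328\right) - 5785 = -15928 - 5785 = -21713$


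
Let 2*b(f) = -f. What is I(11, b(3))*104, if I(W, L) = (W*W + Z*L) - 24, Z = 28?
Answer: 5720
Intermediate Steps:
b(f) = -f/2 (b(f) = (-f)/2 = -f/2)
I(W, L) = -24 + W² + 28*L (I(W, L) = (W*W + 28*L) - 24 = (W² + 28*L) - 24 = -24 + W² + 28*L)
I(11, b(3))*104 = (-24 + 11² + 28*(-½*3))*104 = (-24 + 121 + 28*(-3/2))*104 = (-24 + 121 - 42)*104 = 55*104 = 5720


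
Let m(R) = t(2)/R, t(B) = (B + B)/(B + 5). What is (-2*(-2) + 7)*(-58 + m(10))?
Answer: -22308/35 ≈ -637.37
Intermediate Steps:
t(B) = 2*B/(5 + B) (t(B) = (2*B)/(5 + B) = 2*B/(5 + B))
m(R) = 4/(7*R) (m(R) = (2*2/(5 + 2))/R = (2*2/7)/R = (2*2*(⅐))/R = 4/(7*R))
(-2*(-2) + 7)*(-58 + m(10)) = (-2*(-2) + 7)*(-58 + (4/7)/10) = (4 + 7)*(-58 + (4/7)*(⅒)) = 11*(-58 + 2/35) = 11*(-2028/35) = -22308/35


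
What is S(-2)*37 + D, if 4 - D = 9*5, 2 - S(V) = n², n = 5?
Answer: -892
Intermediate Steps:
S(V) = -23 (S(V) = 2 - 1*5² = 2 - 1*25 = 2 - 25 = -23)
D = -41 (D = 4 - 9*5 = 4 - 1*45 = 4 - 45 = -41)
S(-2)*37 + D = -23*37 - 41 = -851 - 41 = -892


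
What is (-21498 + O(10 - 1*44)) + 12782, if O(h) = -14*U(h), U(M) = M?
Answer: -8240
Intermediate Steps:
O(h) = -14*h
(-21498 + O(10 - 1*44)) + 12782 = (-21498 - 14*(10 - 1*44)) + 12782 = (-21498 - 14*(10 - 44)) + 12782 = (-21498 - 14*(-34)) + 12782 = (-21498 + 476) + 12782 = -21022 + 12782 = -8240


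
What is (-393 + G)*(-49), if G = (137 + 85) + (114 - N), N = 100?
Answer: 7693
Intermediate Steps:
G = 236 (G = (137 + 85) + (114 - 1*100) = 222 + (114 - 100) = 222 + 14 = 236)
(-393 + G)*(-49) = (-393 + 236)*(-49) = -157*(-49) = 7693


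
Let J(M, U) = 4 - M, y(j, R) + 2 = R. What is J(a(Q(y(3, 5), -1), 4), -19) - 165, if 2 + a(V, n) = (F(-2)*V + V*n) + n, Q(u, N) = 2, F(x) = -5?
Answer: -161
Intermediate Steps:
y(j, R) = -2 + R
a(V, n) = -2 + n - 5*V + V*n (a(V, n) = -2 + ((-5*V + V*n) + n) = -2 + (n - 5*V + V*n) = -2 + n - 5*V + V*n)
J(a(Q(y(3, 5), -1), 4), -19) - 165 = (4 - (-2 + 4 - 5*2 + 2*4)) - 165 = (4 - (-2 + 4 - 10 + 8)) - 165 = (4 - 1*0) - 165 = (4 + 0) - 165 = 4 - 165 = -161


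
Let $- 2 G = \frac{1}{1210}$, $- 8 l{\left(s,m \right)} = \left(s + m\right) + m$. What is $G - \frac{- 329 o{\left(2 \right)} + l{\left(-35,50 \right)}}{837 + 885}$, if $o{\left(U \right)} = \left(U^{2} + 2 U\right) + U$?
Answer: $\frac{5319827}{2778160} \approx 1.9149$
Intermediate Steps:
$l{\left(s,m \right)} = - \frac{m}{4} - \frac{s}{8}$ ($l{\left(s,m \right)} = - \frac{\left(s + m\right) + m}{8} = - \frac{\left(m + s\right) + m}{8} = - \frac{s + 2 m}{8} = - \frac{m}{4} - \frac{s}{8}$)
$o{\left(U \right)} = U^{2} + 3 U$
$G = - \frac{1}{2420}$ ($G = - \frac{1}{2 \cdot 1210} = \left(- \frac{1}{2}\right) \frac{1}{1210} = - \frac{1}{2420} \approx -0.00041322$)
$G - \frac{- 329 o{\left(2 \right)} + l{\left(-35,50 \right)}}{837 + 885} = - \frac{1}{2420} - \frac{- 329 \cdot 2 \left(3 + 2\right) - \frac{65}{8}}{837 + 885} = - \frac{1}{2420} - \frac{- 329 \cdot 2 \cdot 5 + \left(- \frac{25}{2} + \frac{35}{8}\right)}{1722} = - \frac{1}{2420} - \left(\left(-329\right) 10 - \frac{65}{8}\right) \frac{1}{1722} = - \frac{1}{2420} - \left(-3290 - \frac{65}{8}\right) \frac{1}{1722} = - \frac{1}{2420} - \left(- \frac{26385}{8}\right) \frac{1}{1722} = - \frac{1}{2420} - - \frac{8795}{4592} = - \frac{1}{2420} + \frac{8795}{4592} = \frac{5319827}{2778160}$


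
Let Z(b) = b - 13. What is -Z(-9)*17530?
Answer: 385660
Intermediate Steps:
Z(b) = -13 + b
-Z(-9)*17530 = -(-13 - 9)*17530 = -1*(-22)*17530 = 22*17530 = 385660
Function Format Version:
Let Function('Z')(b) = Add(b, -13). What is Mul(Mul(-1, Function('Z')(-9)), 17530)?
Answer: 385660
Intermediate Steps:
Function('Z')(b) = Add(-13, b)
Mul(Mul(-1, Function('Z')(-9)), 17530) = Mul(Mul(-1, Add(-13, -9)), 17530) = Mul(Mul(-1, -22), 17530) = Mul(22, 17530) = 385660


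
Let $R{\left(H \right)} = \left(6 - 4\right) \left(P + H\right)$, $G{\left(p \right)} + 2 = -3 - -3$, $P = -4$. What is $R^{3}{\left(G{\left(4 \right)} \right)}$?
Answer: $-1728$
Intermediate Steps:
$G{\left(p \right)} = -2$ ($G{\left(p \right)} = -2 - 0 = -2 + \left(-3 + 3\right) = -2 + 0 = -2$)
$R{\left(H \right)} = -8 + 2 H$ ($R{\left(H \right)} = \left(6 - 4\right) \left(-4 + H\right) = 2 \left(-4 + H\right) = -8 + 2 H$)
$R^{3}{\left(G{\left(4 \right)} \right)} = \left(-8 + 2 \left(-2\right)\right)^{3} = \left(-8 - 4\right)^{3} = \left(-12\right)^{3} = -1728$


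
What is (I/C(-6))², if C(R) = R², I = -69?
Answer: 529/144 ≈ 3.6736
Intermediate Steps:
(I/C(-6))² = (-69/((-6)²))² = (-69/36)² = (-69*1/36)² = (-23/12)² = 529/144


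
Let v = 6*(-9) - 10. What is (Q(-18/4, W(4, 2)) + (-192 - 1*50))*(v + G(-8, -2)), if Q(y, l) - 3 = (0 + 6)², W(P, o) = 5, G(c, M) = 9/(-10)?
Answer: 131747/10 ≈ 13175.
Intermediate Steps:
G(c, M) = -9/10 (G(c, M) = 9*(-⅒) = -9/10)
v = -64 (v = -54 - 10 = -64)
Q(y, l) = 39 (Q(y, l) = 3 + (0 + 6)² = 3 + 6² = 3 + 36 = 39)
(Q(-18/4, W(4, 2)) + (-192 - 1*50))*(v + G(-8, -2)) = (39 + (-192 - 1*50))*(-64 - 9/10) = (39 + (-192 - 50))*(-649/10) = (39 - 242)*(-649/10) = -203*(-649/10) = 131747/10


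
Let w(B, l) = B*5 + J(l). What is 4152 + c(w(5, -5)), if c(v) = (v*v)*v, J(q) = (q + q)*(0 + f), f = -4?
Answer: 278777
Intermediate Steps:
J(q) = -8*q (J(q) = (q + q)*(0 - 4) = (2*q)*(-4) = -8*q)
w(B, l) = -8*l + 5*B (w(B, l) = B*5 - 8*l = 5*B - 8*l = -8*l + 5*B)
c(v) = v**3 (c(v) = v**2*v = v**3)
4152 + c(w(5, -5)) = 4152 + (-8*(-5) + 5*5)**3 = 4152 + (40 + 25)**3 = 4152 + 65**3 = 4152 + 274625 = 278777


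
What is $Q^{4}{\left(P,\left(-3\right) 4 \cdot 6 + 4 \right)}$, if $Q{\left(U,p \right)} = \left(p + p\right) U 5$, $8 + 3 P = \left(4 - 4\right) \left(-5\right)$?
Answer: $\frac{875781160960000}{81} \approx 1.0812 \cdot 10^{13}$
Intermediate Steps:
$P = - \frac{8}{3}$ ($P = - \frac{8}{3} + \frac{\left(4 - 4\right) \left(-5\right)}{3} = - \frac{8}{3} + \frac{0 \left(-5\right)}{3} = - \frac{8}{3} + \frac{1}{3} \cdot 0 = - \frac{8}{3} + 0 = - \frac{8}{3} \approx -2.6667$)
$Q{\left(U,p \right)} = 10 U p$ ($Q{\left(U,p \right)} = 2 p U 5 = 2 U p 5 = 10 U p$)
$Q^{4}{\left(P,\left(-3\right) 4 \cdot 6 + 4 \right)} = \left(10 \left(- \frac{8}{3}\right) \left(\left(-3\right) 4 \cdot 6 + 4\right)\right)^{4} = \left(10 \left(- \frac{8}{3}\right) \left(\left(-12\right) 6 + 4\right)\right)^{4} = \left(10 \left(- \frac{8}{3}\right) \left(-72 + 4\right)\right)^{4} = \left(10 \left(- \frac{8}{3}\right) \left(-68\right)\right)^{4} = \left(\frac{5440}{3}\right)^{4} = \frac{875781160960000}{81}$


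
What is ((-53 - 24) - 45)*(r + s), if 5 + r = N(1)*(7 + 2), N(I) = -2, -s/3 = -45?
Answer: -13664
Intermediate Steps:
s = 135 (s = -3*(-45) = 135)
r = -23 (r = -5 - 2*(7 + 2) = -5 - 2*9 = -5 - 18 = -23)
((-53 - 24) - 45)*(r + s) = ((-53 - 24) - 45)*(-23 + 135) = (-77 - 45)*112 = -122*112 = -13664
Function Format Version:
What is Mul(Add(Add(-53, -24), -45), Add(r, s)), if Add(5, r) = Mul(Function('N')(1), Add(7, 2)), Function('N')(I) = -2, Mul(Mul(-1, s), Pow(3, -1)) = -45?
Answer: -13664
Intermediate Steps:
s = 135 (s = Mul(-3, -45) = 135)
r = -23 (r = Add(-5, Mul(-2, Add(7, 2))) = Add(-5, Mul(-2, 9)) = Add(-5, -18) = -23)
Mul(Add(Add(-53, -24), -45), Add(r, s)) = Mul(Add(Add(-53, -24), -45), Add(-23, 135)) = Mul(Add(-77, -45), 112) = Mul(-122, 112) = -13664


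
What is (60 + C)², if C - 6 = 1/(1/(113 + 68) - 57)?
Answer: 463318455625/106419856 ≈ 4353.7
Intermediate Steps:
C = 61715/10316 (C = 6 + 1/(1/(113 + 68) - 57) = 6 + 1/(1/181 - 57) = 6 + 1/(-10316/181) = 6 - 181/10316 = 61715/10316 ≈ 5.9825)
(60 + C)² = (60 + 61715/10316)² = (680675/10316)² = 463318455625/106419856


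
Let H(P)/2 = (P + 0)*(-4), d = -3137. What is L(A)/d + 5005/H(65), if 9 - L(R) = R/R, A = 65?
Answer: -241613/25096 ≈ -9.6275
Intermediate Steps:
H(P) = -8*P (H(P) = 2*((P + 0)*(-4)) = 2*(P*(-4)) = 2*(-4*P) = -8*P)
L(R) = 8 (L(R) = 9 - R/R = 9 - 1*1 = 9 - 1 = 8)
L(A)/d + 5005/H(65) = 8/(-3137) + 5005/((-8*65)) = 8*(-1/3137) + 5005/(-520) = -8/3137 + 5005*(-1/520) = -8/3137 - 77/8 = -241613/25096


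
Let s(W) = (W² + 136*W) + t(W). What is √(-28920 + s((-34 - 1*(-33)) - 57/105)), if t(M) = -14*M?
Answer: 2*I*√8913666/35 ≈ 170.6*I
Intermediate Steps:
s(W) = W² + 122*W (s(W) = (W² + 136*W) - 14*W = W² + 122*W)
√(-28920 + s((-34 - 1*(-33)) - 57/105)) = √(-28920 + ((-34 - 1*(-33)) - 57/105)*(122 + ((-34 - 1*(-33)) - 57/105))) = √(-28920 + ((-34 + 33) - 57/105)*(122 + ((-34 + 33) - 57/105))) = √(-28920 + (-1 - 1*19/35)*(122 + (-1 - 1*19/35))) = √(-28920 + (-1 - 19/35)*(122 + (-1 - 19/35))) = √(-28920 - 54*(122 - 54/35)/35) = √(-28920 - 54/35*4216/35) = √(-28920 - 227664/1225) = √(-35654664/1225) = 2*I*√8913666/35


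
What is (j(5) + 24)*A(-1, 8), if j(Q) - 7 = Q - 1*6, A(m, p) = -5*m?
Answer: 150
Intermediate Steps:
j(Q) = 1 + Q (j(Q) = 7 + (Q - 1*6) = 7 + (Q - 6) = 7 + (-6 + Q) = 1 + Q)
(j(5) + 24)*A(-1, 8) = ((1 + 5) + 24)*(-5*(-1)) = (6 + 24)*5 = 30*5 = 150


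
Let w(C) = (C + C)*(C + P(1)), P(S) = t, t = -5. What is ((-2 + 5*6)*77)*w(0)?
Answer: 0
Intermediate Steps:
P(S) = -5
w(C) = 2*C*(-5 + C) (w(C) = (C + C)*(C - 5) = (2*C)*(-5 + C) = 2*C*(-5 + C))
((-2 + 5*6)*77)*w(0) = ((-2 + 5*6)*77)*(2*0*(-5 + 0)) = ((-2 + 30)*77)*(2*0*(-5)) = (28*77)*0 = 2156*0 = 0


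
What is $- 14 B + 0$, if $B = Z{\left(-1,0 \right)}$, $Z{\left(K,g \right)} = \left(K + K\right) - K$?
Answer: $14$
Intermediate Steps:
$Z{\left(K,g \right)} = K$ ($Z{\left(K,g \right)} = 2 K - K = K$)
$B = -1$
$- 14 B + 0 = \left(-14\right) \left(-1\right) + 0 = 14 + 0 = 14$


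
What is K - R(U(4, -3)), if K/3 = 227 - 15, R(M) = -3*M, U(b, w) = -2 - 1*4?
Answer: 618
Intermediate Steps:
U(b, w) = -6 (U(b, w) = -2 - 4 = -6)
K = 636 (K = 3*(227 - 15) = 3*212 = 636)
K - R(U(4, -3)) = 636 - (-3)*(-6) = 636 - 1*18 = 636 - 18 = 618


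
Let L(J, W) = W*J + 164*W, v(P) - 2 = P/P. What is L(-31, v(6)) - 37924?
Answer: -37525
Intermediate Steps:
v(P) = 3 (v(P) = 2 + P/P = 2 + 1 = 3)
L(J, W) = 164*W + J*W (L(J, W) = J*W + 164*W = 164*W + J*W)
L(-31, v(6)) - 37924 = 3*(164 - 31) - 37924 = 3*133 - 37924 = 399 - 37924 = -37525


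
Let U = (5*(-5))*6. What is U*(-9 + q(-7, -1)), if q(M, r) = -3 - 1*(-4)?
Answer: 1200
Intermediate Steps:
q(M, r) = 1 (q(M, r) = -3 + 4 = 1)
U = -150 (U = -25*6 = -150)
U*(-9 + q(-7, -1)) = -150*(-9 + 1) = -150*(-8) = 1200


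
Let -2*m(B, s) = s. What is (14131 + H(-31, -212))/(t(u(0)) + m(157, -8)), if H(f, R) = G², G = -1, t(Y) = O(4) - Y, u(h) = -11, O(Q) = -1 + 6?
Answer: 3533/5 ≈ 706.60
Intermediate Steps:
O(Q) = 5
t(Y) = 5 - Y
m(B, s) = -s/2
H(f, R) = 1 (H(f, R) = (-1)² = 1)
(14131 + H(-31, -212))/(t(u(0)) + m(157, -8)) = (14131 + 1)/((5 - 1*(-11)) - ½*(-8)) = 14132/((5 + 11) + 4) = 14132/(16 + 4) = 14132/20 = 14132*(1/20) = 3533/5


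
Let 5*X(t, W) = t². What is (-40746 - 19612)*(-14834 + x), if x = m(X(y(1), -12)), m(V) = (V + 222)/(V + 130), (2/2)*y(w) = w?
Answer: 582806164634/651 ≈ 8.9525e+8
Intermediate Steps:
y(w) = w
X(t, W) = t²/5
m(V) = (222 + V)/(130 + V)
x = 1111/651 (x = (222 + (⅕)*1²)/(130 + (⅕)*1²) = (222 + (⅕)*1)/(130 + (⅕)*1) = (222 + ⅕)/(130 + ⅕) = (1111/5)/(651/5) = (5/651)*(1111/5) = 1111/651 ≈ 1.7066)
(-40746 - 19612)*(-14834 + x) = (-40746 - 19612)*(-14834 + 1111/651) = -60358*(-9655823/651) = 582806164634/651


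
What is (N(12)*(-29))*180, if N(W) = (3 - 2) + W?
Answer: -67860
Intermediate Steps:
N(W) = 1 + W
(N(12)*(-29))*180 = ((1 + 12)*(-29))*180 = (13*(-29))*180 = -377*180 = -67860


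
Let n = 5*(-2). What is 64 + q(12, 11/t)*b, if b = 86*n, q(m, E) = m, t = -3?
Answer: -10256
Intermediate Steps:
n = -10
b = -860 (b = 86*(-10) = -860)
64 + q(12, 11/t)*b = 64 + 12*(-860) = 64 - 10320 = -10256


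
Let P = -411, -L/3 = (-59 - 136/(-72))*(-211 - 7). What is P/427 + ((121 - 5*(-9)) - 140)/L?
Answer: -23043339/23923102 ≈ -0.96323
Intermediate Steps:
L = -112052/3 (L = -3*(-59 - 136/(-72))*(-211 - 7) = -3*(-59 - 136*(-1/72))*(-218) = -3*(-59 + 17/9)*(-218) = -(-514)*(-218)/3 = -3*112052/9 = -112052/3 ≈ -37351.)
P/427 + ((121 - 5*(-9)) - 140)/L = -411/427 + ((121 - 5*(-9)) - 140)/(-112052/3) = -411*1/427 + ((121 + 45) - 140)*(-3/112052) = -411/427 + (166 - 140)*(-3/112052) = -411/427 + 26*(-3/112052) = -411/427 - 39/56026 = -23043339/23923102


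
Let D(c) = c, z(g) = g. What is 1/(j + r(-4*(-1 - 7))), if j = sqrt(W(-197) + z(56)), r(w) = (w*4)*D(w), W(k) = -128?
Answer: 512/2097161 - 3*I*sqrt(2)/8388644 ≈ 0.00024414 - 5.0576e-7*I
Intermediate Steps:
r(w) = 4*w**2 (r(w) = (w*4)*w = (4*w)*w = 4*w**2)
j = 6*I*sqrt(2) (j = sqrt(-128 + 56) = sqrt(-72) = 6*I*sqrt(2) ≈ 8.4853*I)
1/(j + r(-4*(-1 - 7))) = 1/(6*I*sqrt(2) + 4*(-4*(-1 - 7))**2) = 1/(6*I*sqrt(2) + 4*(-4*(-8))**2) = 1/(6*I*sqrt(2) + 4*32**2) = 1/(6*I*sqrt(2) + 4*1024) = 1/(6*I*sqrt(2) + 4096) = 1/(4096 + 6*I*sqrt(2))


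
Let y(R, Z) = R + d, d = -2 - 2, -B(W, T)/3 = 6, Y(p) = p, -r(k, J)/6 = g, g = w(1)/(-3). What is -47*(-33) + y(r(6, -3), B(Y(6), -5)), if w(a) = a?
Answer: 1549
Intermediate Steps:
g = -⅓ (g = 1/(-3) = 1*(-⅓) = -⅓ ≈ -0.33333)
r(k, J) = 2 (r(k, J) = -6*(-⅓) = 2)
B(W, T) = -18 (B(W, T) = -3*6 = -18)
d = -4
y(R, Z) = -4 + R (y(R, Z) = R - 4 = -4 + R)
-47*(-33) + y(r(6, -3), B(Y(6), -5)) = -47*(-33) + (-4 + 2) = 1551 - 2 = 1549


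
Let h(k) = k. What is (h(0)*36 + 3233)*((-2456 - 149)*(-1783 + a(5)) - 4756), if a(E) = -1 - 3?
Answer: 15034675307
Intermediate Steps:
a(E) = -4
(h(0)*36 + 3233)*((-2456 - 149)*(-1783 + a(5)) - 4756) = (0*36 + 3233)*((-2456 - 149)*(-1783 - 4) - 4756) = (0 + 3233)*(-2605*(-1787) - 4756) = 3233*(4655135 - 4756) = 3233*4650379 = 15034675307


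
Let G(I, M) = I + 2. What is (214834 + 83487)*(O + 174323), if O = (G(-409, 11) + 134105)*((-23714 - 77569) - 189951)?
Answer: -11615793095193889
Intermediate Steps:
G(I, M) = 2 + I
O = -38937403332 (O = ((2 - 409) + 134105)*((-23714 - 77569) - 189951) = (-407 + 134105)*(-101283 - 189951) = 133698*(-291234) = -38937403332)
(214834 + 83487)*(O + 174323) = (214834 + 83487)*(-38937403332 + 174323) = 298321*(-38937229009) = -11615793095193889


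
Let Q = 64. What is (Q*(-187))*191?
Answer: -2285888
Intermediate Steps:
(Q*(-187))*191 = (64*(-187))*191 = -11968*191 = -2285888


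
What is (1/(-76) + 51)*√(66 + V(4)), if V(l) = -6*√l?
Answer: 11625*√6/76 ≈ 374.68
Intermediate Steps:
(1/(-76) + 51)*√(66 + V(4)) = (1/(-76) + 51)*√(66 - 6*√4) = (-1/76 + 51)*√(66 - 6*2) = 3875*√(66 - 12)/76 = 3875*√54/76 = 3875*(3*√6)/76 = 11625*√6/76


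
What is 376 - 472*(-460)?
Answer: 217496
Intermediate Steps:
376 - 472*(-460) = 376 + 217120 = 217496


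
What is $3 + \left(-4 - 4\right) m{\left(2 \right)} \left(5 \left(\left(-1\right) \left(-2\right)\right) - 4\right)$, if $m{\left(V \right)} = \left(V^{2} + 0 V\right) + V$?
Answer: $-285$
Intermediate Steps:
$m{\left(V \right)} = V + V^{2}$ ($m{\left(V \right)} = \left(V^{2} + 0\right) + V = V^{2} + V = V + V^{2}$)
$3 + \left(-4 - 4\right) m{\left(2 \right)} \left(5 \left(\left(-1\right) \left(-2\right)\right) - 4\right) = 3 + \left(-4 - 4\right) 2 \left(1 + 2\right) \left(5 \left(\left(-1\right) \left(-2\right)\right) - 4\right) = 3 + - 8 \cdot 2 \cdot 3 \left(5 \cdot 2 - 4\right) = 3 + \left(-8\right) 6 \left(10 - 4\right) = 3 - 288 = -285$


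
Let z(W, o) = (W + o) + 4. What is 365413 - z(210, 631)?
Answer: 364568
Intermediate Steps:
z(W, o) = 4 + W + o
365413 - z(210, 631) = 365413 - (4 + 210 + 631) = 365413 - 1*845 = 365413 - 845 = 364568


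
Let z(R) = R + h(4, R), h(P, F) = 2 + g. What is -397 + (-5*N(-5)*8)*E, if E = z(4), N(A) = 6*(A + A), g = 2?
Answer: 18803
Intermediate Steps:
N(A) = 12*A (N(A) = 6*(2*A) = 12*A)
h(P, F) = 4 (h(P, F) = 2 + 2 = 4)
z(R) = 4 + R (z(R) = R + 4 = 4 + R)
E = 8 (E = 4 + 4 = 8)
-397 + (-5*N(-5)*8)*E = -397 + (-60*(-5)*8)*8 = -397 + (-5*(-60)*8)*8 = -397 + (300*8)*8 = -397 + 2400*8 = -397 + 19200 = 18803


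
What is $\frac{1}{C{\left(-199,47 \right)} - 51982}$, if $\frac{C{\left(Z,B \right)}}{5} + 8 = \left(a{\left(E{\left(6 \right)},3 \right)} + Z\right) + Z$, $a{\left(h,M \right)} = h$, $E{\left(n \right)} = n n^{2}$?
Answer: $- \frac{1}{52932} \approx -1.8892 \cdot 10^{-5}$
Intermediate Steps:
$E{\left(n \right)} = n^{3}$
$C{\left(Z,B \right)} = 1040 + 10 Z$ ($C{\left(Z,B \right)} = -40 + 5 \left(\left(6^{3} + Z\right) + Z\right) = -40 + 5 \left(\left(216 + Z\right) + Z\right) = -40 + 5 \left(216 + 2 Z\right) = -40 + \left(1080 + 10 Z\right) = 1040 + 10 Z$)
$\frac{1}{C{\left(-199,47 \right)} - 51982} = \frac{1}{\left(1040 + 10 \left(-199\right)\right) - 51982} = \frac{1}{\left(1040 - 1990\right) - 51982} = \frac{1}{-950 - 51982} = \frac{1}{-52932} = - \frac{1}{52932}$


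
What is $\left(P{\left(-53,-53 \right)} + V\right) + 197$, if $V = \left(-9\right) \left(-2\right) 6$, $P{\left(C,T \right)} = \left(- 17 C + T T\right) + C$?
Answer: $3962$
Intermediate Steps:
$P{\left(C,T \right)} = T^{2} - 16 C$ ($P{\left(C,T \right)} = \left(- 17 C + T^{2}\right) + C = \left(T^{2} - 17 C\right) + C = T^{2} - 16 C$)
$V = 108$ ($V = 18 \cdot 6 = 108$)
$\left(P{\left(-53,-53 \right)} + V\right) + 197 = \left(\left(\left(-53\right)^{2} - -848\right) + 108\right) + 197 = \left(\left(2809 + 848\right) + 108\right) + 197 = \left(3657 + 108\right) + 197 = 3765 + 197 = 3962$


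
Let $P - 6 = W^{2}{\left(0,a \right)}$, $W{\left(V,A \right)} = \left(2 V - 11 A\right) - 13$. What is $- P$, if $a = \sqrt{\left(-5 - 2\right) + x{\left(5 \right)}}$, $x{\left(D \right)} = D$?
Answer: $67 - 286 i \sqrt{2} \approx 67.0 - 404.46 i$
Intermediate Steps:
$a = i \sqrt{2}$ ($a = \sqrt{\left(-5 - 2\right) + 5} = \sqrt{-7 + 5} = \sqrt{-2} = i \sqrt{2} \approx 1.4142 i$)
$W{\left(V,A \right)} = -13 - 11 A + 2 V$ ($W{\left(V,A \right)} = \left(- 11 A + 2 V\right) - 13 = -13 - 11 A + 2 V$)
$P = 6 + \left(-13 - 11 i \sqrt{2}\right)^{2}$ ($P = 6 + \left(-13 - 11 i \sqrt{2} + 2 \cdot 0\right)^{2} = 6 + \left(-13 - 11 i \sqrt{2} + 0\right)^{2} = 6 + \left(-13 - 11 i \sqrt{2}\right)^{2} \approx -67.0 + 404.46 i$)
$- P = - (-67 + 286 i \sqrt{2}) = 67 - 286 i \sqrt{2}$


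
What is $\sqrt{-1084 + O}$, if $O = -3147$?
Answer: $i \sqrt{4231} \approx 65.046 i$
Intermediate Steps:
$\sqrt{-1084 + O} = \sqrt{-1084 - 3147} = \sqrt{-4231} = i \sqrt{4231}$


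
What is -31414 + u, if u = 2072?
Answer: -29342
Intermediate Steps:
-31414 + u = -31414 + 2072 = -29342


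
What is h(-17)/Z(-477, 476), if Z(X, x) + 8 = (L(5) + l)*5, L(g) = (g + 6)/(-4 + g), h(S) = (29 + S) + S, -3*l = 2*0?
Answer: -5/47 ≈ -0.10638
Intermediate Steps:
l = 0 (l = -2*0/3 = -1/3*0 = 0)
h(S) = 29 + 2*S
L(g) = (6 + g)/(-4 + g)
Z(X, x) = 47 (Z(X, x) = -8 + ((6 + 5)/(-4 + 5) + 0)*5 = -8 + (11/1 + 0)*5 = -8 + (1*11 + 0)*5 = -8 + (11 + 0)*5 = -8 + 11*5 = -8 + 55 = 47)
h(-17)/Z(-477, 476) = (29 + 2*(-17))/47 = (29 - 34)*(1/47) = -5*1/47 = -5/47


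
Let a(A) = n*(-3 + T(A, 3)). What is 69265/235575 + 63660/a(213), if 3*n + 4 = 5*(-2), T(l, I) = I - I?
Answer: 1499767421/329805 ≈ 4547.4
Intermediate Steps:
T(l, I) = 0
n = -14/3 (n = -4/3 + (5*(-2))/3 = -4/3 + (1/3)*(-10) = -4/3 - 10/3 = -14/3 ≈ -4.6667)
a(A) = 14 (a(A) = -14*(-3 + 0)/3 = -14/3*(-3) = 14)
69265/235575 + 63660/a(213) = 69265/235575 + 63660/14 = 69265*(1/235575) + 63660*(1/14) = 13853/47115 + 31830/7 = 1499767421/329805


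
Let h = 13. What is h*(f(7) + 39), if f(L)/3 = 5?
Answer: 702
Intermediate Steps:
f(L) = 15 (f(L) = 3*5 = 15)
h*(f(7) + 39) = 13*(15 + 39) = 13*54 = 702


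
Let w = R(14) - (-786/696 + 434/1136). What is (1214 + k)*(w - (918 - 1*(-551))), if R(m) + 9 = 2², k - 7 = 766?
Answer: -48219361553/16472 ≈ -2.9274e+6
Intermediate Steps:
k = 773 (k = 7 + 766 = 773)
R(m) = -5 (R(m) = -9 + 2² = -9 + 4 = -5)
w = -70051/16472 (w = -5 - (-786/696 + 434/1136) = -5 - (-786*1/696 + 434*(1/1136)) = -5 - (-131/116 + 217/568) = -5 - 1*(-12309/16472) = -5 + 12309/16472 = -70051/16472 ≈ -4.2527)
(1214 + k)*(w - (918 - 1*(-551))) = (1214 + 773)*(-70051/16472 - (918 - 1*(-551))) = 1987*(-70051/16472 - (918 + 551)) = 1987*(-70051/16472 - 1*1469) = 1987*(-70051/16472 - 1469) = 1987*(-24267419/16472) = -48219361553/16472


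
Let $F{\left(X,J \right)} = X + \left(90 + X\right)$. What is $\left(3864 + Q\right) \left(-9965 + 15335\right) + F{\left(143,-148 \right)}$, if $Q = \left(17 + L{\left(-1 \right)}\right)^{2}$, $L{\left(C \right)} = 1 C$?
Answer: $22124776$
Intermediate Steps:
$L{\left(C \right)} = C$
$F{\left(X,J \right)} = 90 + 2 X$
$Q = 256$ ($Q = \left(17 - 1\right)^{2} = 16^{2} = 256$)
$\left(3864 + Q\right) \left(-9965 + 15335\right) + F{\left(143,-148 \right)} = \left(3864 + 256\right) \left(-9965 + 15335\right) + \left(90 + 2 \cdot 143\right) = 4120 \cdot 5370 + \left(90 + 286\right) = 22124400 + 376 = 22124776$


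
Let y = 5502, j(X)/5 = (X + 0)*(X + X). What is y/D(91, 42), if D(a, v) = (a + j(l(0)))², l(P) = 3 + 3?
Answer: 5502/203401 ≈ 0.027050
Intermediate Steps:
l(P) = 6
j(X) = 10*X² (j(X) = 5*((X + 0)*(X + X)) = 5*(X*(2*X)) = 5*(2*X²) = 10*X²)
D(a, v) = (360 + a)² (D(a, v) = (a + 10*6²)² = (a + 10*36)² = (a + 360)² = (360 + a)²)
y/D(91, 42) = 5502/((360 + 91)²) = 5502/(451²) = 5502/203401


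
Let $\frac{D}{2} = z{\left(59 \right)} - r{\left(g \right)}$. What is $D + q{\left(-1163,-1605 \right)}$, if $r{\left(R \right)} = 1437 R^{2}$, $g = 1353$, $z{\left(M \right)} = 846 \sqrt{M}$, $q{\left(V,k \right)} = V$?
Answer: $-5261171429 + 1692 \sqrt{59} \approx -5.2612 \cdot 10^{9}$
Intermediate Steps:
$D = -5261170266 + 1692 \sqrt{59}$ ($D = 2 \left(846 \sqrt{59} - 1437 \cdot 1353^{2}\right) = 2 \left(846 \sqrt{59} - 1437 \cdot 1830609\right) = 2 \left(846 \sqrt{59} - 2630585133\right) = 2 \left(-2630585133 + 846 \sqrt{59}\right) = -5261170266 + 1692 \sqrt{59} \approx -5.2612 \cdot 10^{9}$)
$D + q{\left(-1163,-1605 \right)} = \left(-5261170266 + 1692 \sqrt{59}\right) - 1163 = -5261171429 + 1692 \sqrt{59}$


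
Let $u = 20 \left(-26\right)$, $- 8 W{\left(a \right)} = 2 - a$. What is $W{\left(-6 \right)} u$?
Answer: $520$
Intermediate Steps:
$W{\left(a \right)} = - \frac{1}{4} + \frac{a}{8}$ ($W{\left(a \right)} = - \frac{2 - a}{8} = - \frac{1}{4} + \frac{a}{8}$)
$u = -520$
$W{\left(-6 \right)} u = \left(- \frac{1}{4} + \frac{1}{8} \left(-6\right)\right) \left(-520\right) = \left(- \frac{1}{4} - \frac{3}{4}\right) \left(-520\right) = \left(-1\right) \left(-520\right) = 520$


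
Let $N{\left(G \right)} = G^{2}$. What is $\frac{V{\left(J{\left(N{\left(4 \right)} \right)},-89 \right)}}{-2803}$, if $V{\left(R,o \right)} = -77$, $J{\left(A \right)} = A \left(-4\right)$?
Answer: $\frac{77}{2803} \approx 0.027471$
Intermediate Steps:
$J{\left(A \right)} = - 4 A$
$\frac{V{\left(J{\left(N{\left(4 \right)} \right)},-89 \right)}}{-2803} = - \frac{77}{-2803} = \left(-77\right) \left(- \frac{1}{2803}\right) = \frac{77}{2803}$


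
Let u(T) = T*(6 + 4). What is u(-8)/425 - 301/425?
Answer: -381/425 ≈ -0.89647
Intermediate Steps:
u(T) = 10*T (u(T) = T*10 = 10*T)
u(-8)/425 - 301/425 = (10*(-8))/425 - 301/425 = -80*1/425 - 301*1/425 = -16/85 - 301/425 = -381/425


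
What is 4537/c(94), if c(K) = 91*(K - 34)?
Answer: 349/420 ≈ 0.83095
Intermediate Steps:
c(K) = -3094 + 91*K (c(K) = 91*(-34 + K) = -3094 + 91*K)
4537/c(94) = 4537/(-3094 + 91*94) = 4537/(-3094 + 8554) = 4537/5460 = 4537*(1/5460) = 349/420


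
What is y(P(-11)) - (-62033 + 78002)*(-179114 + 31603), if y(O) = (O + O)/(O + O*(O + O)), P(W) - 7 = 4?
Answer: 54178872659/23 ≈ 2.3556e+9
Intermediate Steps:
P(W) = 11 (P(W) = 7 + 4 = 11)
y(O) = 2*O/(O + 2*O²) (y(O) = (2*O)/(O + O*(2*O)) = (2*O)/(O + 2*O²) = 2*O/(O + 2*O²))
y(P(-11)) - (-62033 + 78002)*(-179114 + 31603) = 2/(1 + 2*11) - (-62033 + 78002)*(-179114 + 31603) = 2/(1 + 22) - 15969*(-147511) = 2/23 - 1*(-2355603159) = 2*(1/23) + 2355603159 = 2/23 + 2355603159 = 54178872659/23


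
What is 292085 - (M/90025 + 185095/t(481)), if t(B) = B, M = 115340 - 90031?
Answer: 74740808409/256225 ≈ 2.9170e+5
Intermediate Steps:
M = 25309
292085 - (M/90025 + 185095/t(481)) = 292085 - (25309/90025 + 185095/481) = 292085 - 1*98670716/256225 = 292085 - 98670716/256225 = 74740808409/256225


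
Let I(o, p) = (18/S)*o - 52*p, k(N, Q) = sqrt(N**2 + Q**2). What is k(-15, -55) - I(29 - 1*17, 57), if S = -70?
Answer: 103848/35 + 5*sqrt(130) ≈ 3024.1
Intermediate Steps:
I(o, p) = -52*p - 9*o/35 (I(o, p) = (18/(-70))*o - 52*p = (18*(-1/70))*o - 52*p = -9*o/35 - 52*p = -52*p - 9*o/35)
k(-15, -55) - I(29 - 1*17, 57) = sqrt((-15)**2 + (-55)**2) - (-52*57 - 9*(29 - 1*17)/35) = sqrt(225 + 3025) - (-2964 - 9*(29 - 17)/35) = sqrt(3250) - (-2964 - 9/35*12) = 5*sqrt(130) - (-2964 - 108/35) = 5*sqrt(130) - 1*(-103848/35) = 5*sqrt(130) + 103848/35 = 103848/35 + 5*sqrt(130)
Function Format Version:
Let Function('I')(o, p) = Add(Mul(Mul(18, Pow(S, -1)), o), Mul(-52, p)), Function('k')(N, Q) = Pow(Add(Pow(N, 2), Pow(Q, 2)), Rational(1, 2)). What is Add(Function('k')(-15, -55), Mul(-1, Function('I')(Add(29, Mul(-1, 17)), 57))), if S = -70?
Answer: Add(Rational(103848, 35), Mul(5, Pow(130, Rational(1, 2)))) ≈ 3024.1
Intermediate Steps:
Function('I')(o, p) = Add(Mul(-52, p), Mul(Rational(-9, 35), o)) (Function('I')(o, p) = Add(Mul(Mul(18, Pow(-70, -1)), o), Mul(-52, p)) = Add(Mul(Mul(18, Rational(-1, 70)), o), Mul(-52, p)) = Add(Mul(Rational(-9, 35), o), Mul(-52, p)) = Add(Mul(-52, p), Mul(Rational(-9, 35), o)))
Add(Function('k')(-15, -55), Mul(-1, Function('I')(Add(29, Mul(-1, 17)), 57))) = Add(Pow(Add(Pow(-15, 2), Pow(-55, 2)), Rational(1, 2)), Mul(-1, Add(Mul(-52, 57), Mul(Rational(-9, 35), Add(29, Mul(-1, 17)))))) = Add(Pow(Add(225, 3025), Rational(1, 2)), Mul(-1, Add(-2964, Mul(Rational(-9, 35), Add(29, -17))))) = Add(Pow(3250, Rational(1, 2)), Mul(-1, Add(-2964, Mul(Rational(-9, 35), 12)))) = Add(Mul(5, Pow(130, Rational(1, 2))), Mul(-1, Add(-2964, Rational(-108, 35)))) = Add(Mul(5, Pow(130, Rational(1, 2))), Mul(-1, Rational(-103848, 35))) = Add(Mul(5, Pow(130, Rational(1, 2))), Rational(103848, 35)) = Add(Rational(103848, 35), Mul(5, Pow(130, Rational(1, 2))))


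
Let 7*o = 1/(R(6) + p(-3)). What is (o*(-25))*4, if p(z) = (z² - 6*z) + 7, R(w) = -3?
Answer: -100/217 ≈ -0.46083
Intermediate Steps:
p(z) = 7 + z² - 6*z
o = 1/217 (o = 1/(7*(-3 + (7 + (-3)² - 6*(-3)))) = 1/(7*(-3 + (7 + 9 + 18))) = 1/(7*(-3 + 34)) = (⅐)/31 = (⅐)*(1/31) = 1/217 ≈ 0.0046083)
(o*(-25))*4 = ((1/217)*(-25))*4 = -25/217*4 = -100/217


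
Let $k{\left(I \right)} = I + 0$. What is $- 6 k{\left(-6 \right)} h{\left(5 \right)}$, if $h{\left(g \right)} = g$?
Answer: $180$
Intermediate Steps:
$k{\left(I \right)} = I$
$- 6 k{\left(-6 \right)} h{\left(5 \right)} = \left(-6\right) \left(-6\right) 5 = 36 \cdot 5 = 180$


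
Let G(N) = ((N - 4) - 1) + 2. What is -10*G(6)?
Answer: -30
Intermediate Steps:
G(N) = -3 + N (G(N) = ((-4 + N) - 1) + 2 = (-5 + N) + 2 = -3 + N)
-10*G(6) = -10*(-3 + 6) = -10*3 = -30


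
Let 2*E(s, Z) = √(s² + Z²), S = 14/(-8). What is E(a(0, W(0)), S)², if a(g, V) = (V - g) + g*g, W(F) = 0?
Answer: 49/64 ≈ 0.76563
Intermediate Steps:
a(g, V) = V + g² - g (a(g, V) = (V - g) + g² = V + g² - g)
S = -7/4 (S = 14*(-⅛) = -7/4 ≈ -1.7500)
E(s, Z) = √(Z² + s²)/2 (E(s, Z) = √(s² + Z²)/2 = √(Z² + s²)/2)
E(a(0, W(0)), S)² = (√((-7/4)² + (0 + 0² - 1*0)²)/2)² = (√(49/16 + (0 + 0 + 0)²)/2)² = (√(49/16 + 0²)/2)² = (√(49/16 + 0)/2)² = (√(49/16)/2)² = ((½)*(7/4))² = (7/8)² = 49/64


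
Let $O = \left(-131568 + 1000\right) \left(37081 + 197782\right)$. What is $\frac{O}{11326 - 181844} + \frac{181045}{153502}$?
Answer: $\frac{2353630301429839}{13087427018} \approx 1.7984 \cdot 10^{5}$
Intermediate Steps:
$O = -30665592184$ ($O = \left(-130568\right) 234863 = -30665592184$)
$\frac{O}{11326 - 181844} + \frac{181045}{153502} = - \frac{30665592184}{11326 - 181844} + \frac{181045}{153502} = - \frac{30665592184}{-170518} + 181045 \cdot \frac{1}{153502} = \left(-30665592184\right) \left(- \frac{1}{170518}\right) + \frac{181045}{153502} = \frac{15332796092}{85259} + \frac{181045}{153502} = \frac{2353630301429839}{13087427018}$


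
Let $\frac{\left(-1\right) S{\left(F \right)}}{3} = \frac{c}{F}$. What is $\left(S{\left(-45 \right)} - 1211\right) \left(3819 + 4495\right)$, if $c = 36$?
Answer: $- \frac{50241502}{5} \approx -1.0048 \cdot 10^{7}$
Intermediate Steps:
$S{\left(F \right)} = - \frac{108}{F}$ ($S{\left(F \right)} = - 3 \frac{36}{F} = - \frac{108}{F}$)
$\left(S{\left(-45 \right)} - 1211\right) \left(3819 + 4495\right) = \left(- \frac{108}{-45} - 1211\right) \left(3819 + 4495\right) = \left(\left(-108\right) \left(- \frac{1}{45}\right) - 1211\right) 8314 = \left(\frac{12}{5} - 1211\right) 8314 = \left(- \frac{6043}{5}\right) 8314 = - \frac{50241502}{5}$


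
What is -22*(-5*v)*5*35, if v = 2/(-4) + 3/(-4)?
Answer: -48125/2 ≈ -24063.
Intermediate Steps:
v = -5/4 (v = 2*(-¼) + 3*(-¼) = -½ - ¾ = -5/4 ≈ -1.2500)
-22*(-5*v)*5*35 = -22*(-5*(-5/4))*5*35 = -275*5/2*35 = -22*125/4*35 = -1375/2*35 = -48125/2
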